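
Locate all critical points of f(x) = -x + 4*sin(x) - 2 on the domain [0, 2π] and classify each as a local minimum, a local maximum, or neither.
f'(x) = 4*cos(x) - 1

Solve f'(x) = 0 on [0, 2π]:
  f'(x) = 0 ⇔ cos(x) = 1/4, i.e. x = ±arccos(1/4) + 2nπ; keep the solutions lying in [0, 2π].
  ⇒ x = acos(1/4) ≈ 1.3181, -acos(1/4) + 2*pi ≈ 4.9651

f''(x) = -4*sin(x)
Second-derivative test at each critical point:
  f''(1.3181) = -3.8730 < 0 → local maximum
  f''(4.9651) = 3.8730 > 0 → local minimum

Critical points: x = acos(1/4) ≈ 1.3181 (local maximum); x = -acos(1/4) + 2*pi ≈ 4.9651 (local minimum)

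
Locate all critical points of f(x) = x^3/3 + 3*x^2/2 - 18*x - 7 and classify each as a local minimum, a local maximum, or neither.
f'(x) = x^2 + 3*x - 18

Solve f'(x) = 0:
  Factor: x^2 + 3*x - 18 = (x - 3)*(x + 6) = 0.
  ⇒ x = -6, 3

f''(x) = 2*x + 3
Second-derivative test at each critical point:
  f''(-6) = -9 < 0 → local maximum
  f''(3) = 9 > 0 → local minimum

Critical points: x = -6 (local maximum); x = 3 (local minimum)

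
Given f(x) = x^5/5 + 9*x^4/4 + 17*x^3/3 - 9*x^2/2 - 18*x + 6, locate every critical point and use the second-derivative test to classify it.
f'(x) = x^4 + 9*x^3 + 17*x^2 - 9*x - 18

Solve f'(x) = 0:
  Factor: x^4 + 9*x^3 + 17*x^2 - 9*x - 18 = (x - 1)*(x + 1)*(x + 3)*(x + 6) = 0.
  ⇒ x = -6, -3, -1, 1

f''(x) = 4*x^3 + 27*x^2 + 34*x - 9
Second-derivative test at each critical point:
  f''(-6) = -105 < 0 → local maximum
  f''(-3) = 24 > 0 → local minimum
  f''(-1) = -20 < 0 → local maximum
  f''(1) = 56 > 0 → local minimum

Critical points: x = -6 (local maximum); x = -3 (local minimum); x = -1 (local maximum); x = 1 (local minimum)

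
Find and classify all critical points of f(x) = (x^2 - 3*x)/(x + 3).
f'(x) = (x^2 + 6*x - 9)/(x^2 + 6*x + 9)

Solve f'(x) = 0:
  f'(x) = (x^2 + 6*x - 9)/(x + 3)^2; the denominator is positive wherever f is defined, so f'(x) = 0 ⇔ x^2 + 6*x - 9 = 0.
  x^2 + 6*x - 9 = 0 has no rational roots; quadratic formula: x = (-6 ± √72)/2.
  ⇒ x = -3*sqrt(2) - 3 ≈ -7.2426, -3 + 3*sqrt(2) ≈ 1.2426

f''(x) = 36/(x^3 + 9*x^2 + 27*x + 27)
Second-derivative test at each critical point:
  f''(-7.2426) = -0.4714 < 0 → local maximum
  f''(1.2426) = 0.4714 > 0 → local minimum

Critical points: x = -3*sqrt(2) - 3 ≈ -7.2426 (local maximum); x = -3 + 3*sqrt(2) ≈ 1.2426 (local minimum)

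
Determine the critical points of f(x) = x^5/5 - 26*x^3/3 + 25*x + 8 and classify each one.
f'(x) = x^4 - 26*x^2 + 25

Solve f'(x) = 0:
  Factor: x^4 - 26*x^2 + 25 = (x - 5)*(x - 1)*(x + 1)*(x + 5) = 0.
  ⇒ x = -5, -1, 1, 5

f''(x) = 4*x*(x^2 - 13)
Second-derivative test at each critical point:
  f''(-5) = -240 < 0 → local maximum
  f''(-1) = 48 > 0 → local minimum
  f''(1) = -48 < 0 → local maximum
  f''(5) = 240 > 0 → local minimum

Critical points: x = -5 (local maximum); x = -1 (local minimum); x = 1 (local maximum); x = 5 (local minimum)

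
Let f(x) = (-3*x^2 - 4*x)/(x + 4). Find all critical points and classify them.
f'(x) = (-3*x^2 - 24*x - 16)/(x^2 + 8*x + 16)

Solve f'(x) = 0:
  f'(x) = -(3*x^2 + 24*x + 16)/(x + 4)^2; the denominator is positive wherever f is defined, so f'(x) = 0 ⇔ -3*x^2 - 24*x - 16 = 0.
  3*x^2 + 24*x + 16 = 0 has no rational roots; quadratic formula: x = (-24 ± √384)/6.
  ⇒ x = -4 - 4*sqrt(6)/3 ≈ -7.2660, -4 + 4*sqrt(6)/3 ≈ -0.7340

f''(x) = -64/(x^3 + 12*x^2 + 48*x + 64)
Second-derivative test at each critical point:
  f''(-7.2660) = 1.8371 > 0 → local minimum
  f''(-0.7340) = -1.8371 < 0 → local maximum

Critical points: x = -4 - 4*sqrt(6)/3 ≈ -7.2660 (local minimum); x = -4 + 4*sqrt(6)/3 ≈ -0.7340 (local maximum)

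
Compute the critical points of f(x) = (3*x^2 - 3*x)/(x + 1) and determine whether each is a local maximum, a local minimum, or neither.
f'(x) = 3*(x^2 + 2*x - 1)/(x^2 + 2*x + 1)

Solve f'(x) = 0:
  f'(x) = 3*(x^2 + 2*x - 1)/(x + 1)^2; the denominator is positive wherever f is defined, so f'(x) = 0 ⇔ 3*x^2 + 6*x - 3 = 0.
  Factor: 3*x^2 + 6*x - 3 = 3*(x^2 + 2*x - 1); x^2 + 2*x - 1 = 0 has no rational roots; quadratic formula: x = (-2 ± √8)/2.
  ⇒ x = -sqrt(2) - 1 ≈ -2.4142, -1 + sqrt(2) ≈ 0.4142

f''(x) = 12/(x^3 + 3*x^2 + 3*x + 1)
Second-derivative test at each critical point:
  f''(-2.4142) = -4.2426 < 0 → local maximum
  f''(0.4142) = 4.2426 > 0 → local minimum

Critical points: x = -sqrt(2) - 1 ≈ -2.4142 (local maximum); x = -1 + sqrt(2) ≈ 0.4142 (local minimum)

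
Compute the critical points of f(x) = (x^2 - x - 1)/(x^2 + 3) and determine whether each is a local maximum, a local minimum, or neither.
f'(x) = (x^2 + 8*x - 3)/(x^4 + 6*x^2 + 9)

Solve f'(x) = 0:
  f'(x) = (x^2 + 8*x - 3)/(x^2 + 3)^2; the denominator is positive wherever f is defined, so f'(x) = 0 ⇔ x^2 + 8*x - 3 = 0.
  x^2 + 8*x - 3 = 0 has no rational roots; quadratic formula: x = (-8 ± √76)/2.
  ⇒ x = -sqrt(19) - 4 ≈ -8.3589, -4 + sqrt(19) ≈ 0.3589

f''(x) = 2*(-x^3 - 12*x^2 + 9*x + 12)/(x^6 + 9*x^4 + 27*x^2 + 27)
Second-derivative test at each critical point:
  f''(-8.3589) = -0.0016 < 0 → local maximum
  f''(0.3589) = 0.8905 > 0 → local minimum

Critical points: x = -sqrt(19) - 4 ≈ -8.3589 (local maximum); x = -4 + sqrt(19) ≈ 0.3589 (local minimum)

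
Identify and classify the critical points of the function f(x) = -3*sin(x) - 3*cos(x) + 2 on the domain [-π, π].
f'(x) = -3*sqrt(2)*cos(x + pi/4)

Solve f'(x) = 0 on [-π, π]:
  f'(x) = 0 ⇔ -3*cos(x) = -3*sin(x) ⇔ tan(x) = 1, i.e. x = arctan(1) + nπ; keep the solutions lying in [-π, π].
  ⇒ x = -3*pi/4 ≈ -2.3562, pi/4 ≈ 0.7854

f''(x) = 3*sqrt(2)*sin(x + pi/4)
Second-derivative test at each critical point:
  f''(-2.3562) = -4.2426 < 0 → local maximum
  f''(0.7854) = 4.2426 > 0 → local minimum

Critical points: x = -3*pi/4 ≈ -2.3562 (local maximum); x = pi/4 ≈ 0.7854 (local minimum)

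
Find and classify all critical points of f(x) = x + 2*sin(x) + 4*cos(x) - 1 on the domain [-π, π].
f'(x) = -4*sin(x) + 2*cos(x) + 1

Solve f'(x) = 0 on [-π, π]:
  f'(x) = 0 ⇔ -4*sin(x) + 2*cos(x) = -1. Write the left side as R·cos(x + φ) with R = √(2² + 4²) = 2*sqrt(5), cos φ = sqrt(5)/5, sin φ = 2*sqrt(5)/5; then cos(x + φ) = -sqrt(5)/10. Solve for x and keep the solutions lying in [-π, π].
  ⇒ x = -pi + atan((2 - sqrt(19))/(-2*sqrt(19) - 1)) ≈ -2.9035, atan((2 + sqrt(19))/(-1 + 2*sqrt(19))) ≈ 0.6892

f''(x) = -2*sin(x) - 4*cos(x)
Second-derivative test at each critical point:
  f''(-2.9035) = 4.3589 > 0 → local minimum
  f''(0.6892) = -4.3589 < 0 → local maximum

Critical points: x = -pi + atan((2 - sqrt(19))/(-2*sqrt(19) - 1)) ≈ -2.9035 (local minimum); x = atan((2 + sqrt(19))/(-1 + 2*sqrt(19))) ≈ 0.6892 (local maximum)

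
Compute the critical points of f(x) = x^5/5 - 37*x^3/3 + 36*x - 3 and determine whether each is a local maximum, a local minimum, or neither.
f'(x) = x^4 - 37*x^2 + 36

Solve f'(x) = 0:
  Factor: x^4 - 37*x^2 + 36 = (x - 6)*(x - 1)*(x + 1)*(x + 6) = 0.
  ⇒ x = -6, -1, 1, 6

f''(x) = 4*x^3 - 74*x
Second-derivative test at each critical point:
  f''(-6) = -420 < 0 → local maximum
  f''(-1) = 70 > 0 → local minimum
  f''(1) = -70 < 0 → local maximum
  f''(6) = 420 > 0 → local minimum

Critical points: x = -6 (local maximum); x = -1 (local minimum); x = 1 (local maximum); x = 6 (local minimum)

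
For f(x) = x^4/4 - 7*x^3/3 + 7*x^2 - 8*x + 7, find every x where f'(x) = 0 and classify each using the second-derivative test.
f'(x) = x^3 - 7*x^2 + 14*x - 8

Solve f'(x) = 0:
  Factor: x^3 - 7*x^2 + 14*x - 8 = (x - 4)*(x - 2)*(x - 1) = 0.
  ⇒ x = 1, 2, 4

f''(x) = 3*x^2 - 14*x + 14
Second-derivative test at each critical point:
  f''(1) = 3 > 0 → local minimum
  f''(2) = -2 < 0 → local maximum
  f''(4) = 6 > 0 → local minimum

Critical points: x = 1 (local minimum); x = 2 (local maximum); x = 4 (local minimum)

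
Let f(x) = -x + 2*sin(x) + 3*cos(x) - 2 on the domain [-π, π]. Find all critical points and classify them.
f'(x) = -3*sin(x) + 2*cos(x) - 1

Solve f'(x) = 0 on [-π, π]:
  f'(x) = 0 ⇔ -3*sin(x) + 2*cos(x) = 1. Write the left side as R·cos(x + φ) with R = √(2² + 3²) = sqrt(13), cos φ = 2*sqrt(13)/13, sin φ = 3*sqrt(13)/13; then cos(x + φ) = sqrt(13)/13. Solve for x and keep the solutions lying in [-π, π].
  ⇒ x = -pi + atan((-4*sqrt(3) - 3)/(2 - 6*sqrt(3))) ≈ -2.2726, atan((-3 + 4*sqrt(3))/(2 + 6*sqrt(3))) ≈ 0.3070

f''(x) = -2*sin(x) - 3*cos(x)
Second-derivative test at each critical point:
  f''(-2.2726) = 3.4641 > 0 → local minimum
  f''(0.3070) = -3.4641 < 0 → local maximum

Critical points: x = -pi + atan((-4*sqrt(3) - 3)/(2 - 6*sqrt(3))) ≈ -2.2726 (local minimum); x = atan((-3 + 4*sqrt(3))/(2 + 6*sqrt(3))) ≈ 0.3070 (local maximum)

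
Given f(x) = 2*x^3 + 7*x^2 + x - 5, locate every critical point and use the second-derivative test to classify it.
f'(x) = 6*x^2 + 14*x + 1

Solve f'(x) = 0:
  6*x^2 + 14*x + 1 = 0 has no rational roots; quadratic formula: x = (-14 ± √172)/12.
  ⇒ x = -7/6 - sqrt(43)/6 ≈ -2.2596, -7/6 + sqrt(43)/6 ≈ -0.0738

f''(x) = 12*x + 14
Second-derivative test at each critical point:
  f''(-2.2596) = -13.1149 < 0 → local maximum
  f''(-0.0738) = 13.1149 > 0 → local minimum

Critical points: x = -7/6 - sqrt(43)/6 ≈ -2.2596 (local maximum); x = -7/6 + sqrt(43)/6 ≈ -0.0738 (local minimum)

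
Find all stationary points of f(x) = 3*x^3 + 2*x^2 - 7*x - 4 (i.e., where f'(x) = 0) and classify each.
f'(x) = 9*x^2 + 4*x - 7

Solve f'(x) = 0:
  9*x^2 + 4*x - 7 = 0 has no rational roots; quadratic formula: x = (-4 ± √268)/18.
  ⇒ x = -sqrt(67)/9 - 2/9 ≈ -1.1317, -2/9 + sqrt(67)/9 ≈ 0.6873

f''(x) = 18*x + 4
Second-derivative test at each critical point:
  f''(-1.1317) = -16.3707 < 0 → local maximum
  f''(0.6873) = 16.3707 > 0 → local minimum

Critical points: x = -sqrt(67)/9 - 2/9 ≈ -1.1317 (local maximum); x = -2/9 + sqrt(67)/9 ≈ 0.6873 (local minimum)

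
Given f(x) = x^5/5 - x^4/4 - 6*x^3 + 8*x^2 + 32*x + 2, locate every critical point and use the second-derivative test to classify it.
f'(x) = x^4 - x^3 - 18*x^2 + 16*x + 32

Solve f'(x) = 0:
  Factor: x^4 - x^3 - 18*x^2 + 16*x + 32 = (x - 4)*(x - 2)*(x + 1)*(x + 4) = 0.
  ⇒ x = -4, -1, 2, 4

f''(x) = 4*x^3 - 3*x^2 - 36*x + 16
Second-derivative test at each critical point:
  f''(-4) = -144 < 0 → local maximum
  f''(-1) = 45 > 0 → local minimum
  f''(2) = -36 < 0 → local maximum
  f''(4) = 80 > 0 → local minimum

Critical points: x = -4 (local maximum); x = -1 (local minimum); x = 2 (local maximum); x = 4 (local minimum)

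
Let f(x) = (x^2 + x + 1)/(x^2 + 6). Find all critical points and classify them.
f'(x) = (-x^2 + 10*x + 6)/(x^4 + 12*x^2 + 36)

Solve f'(x) = 0:
  f'(x) = -(x^2 - 10*x - 6)/(x^2 + 6)^2; the denominator is positive wherever f is defined, so f'(x) = 0 ⇔ -x^2 + 10*x + 6 = 0.
  x^2 - 10*x - 6 = 0 has no rational roots; quadratic formula: x = (10 ± √124)/2.
  ⇒ x = 5 - sqrt(31) ≈ -0.5678, 5 + sqrt(31) ≈ 10.5678

f''(x) = 2*(x^3 - 15*x^2 - 18*x + 30)/(x^6 + 18*x^4 + 108*x^2 + 216)
Second-derivative test at each critical point:
  f''(-0.5678) = 0.2786 > 0 → local minimum
  f''(10.5678) = -0.0008 < 0 → local maximum

Critical points: x = 5 - sqrt(31) ≈ -0.5678 (local minimum); x = 5 + sqrt(31) ≈ 10.5678 (local maximum)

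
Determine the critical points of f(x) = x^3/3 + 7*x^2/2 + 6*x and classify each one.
f'(x) = x^2 + 7*x + 6

Solve f'(x) = 0:
  Factor: x^2 + 7*x + 6 = (x + 1)*(x + 6) = 0.
  ⇒ x = -6, -1

f''(x) = 2*x + 7
Second-derivative test at each critical point:
  f''(-6) = -5 < 0 → local maximum
  f''(-1) = 5 > 0 → local minimum

Critical points: x = -6 (local maximum); x = -1 (local minimum)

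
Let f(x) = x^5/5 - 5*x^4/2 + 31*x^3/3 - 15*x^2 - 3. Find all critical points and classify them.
f'(x) = x*(x^3 - 10*x^2 + 31*x - 30)

Solve f'(x) = 0:
  Factor: x^4 - 10*x^3 + 31*x^2 - 30*x = x*(x - 5)*(x - 3)*(x - 2) = 0.
  ⇒ x = 0, 2, 3, 5

f''(x) = 4*x^3 - 30*x^2 + 62*x - 30
Second-derivative test at each critical point:
  f''(0) = -30 < 0 → local maximum
  f''(2) = 6 > 0 → local minimum
  f''(3) = -6 < 0 → local maximum
  f''(5) = 30 > 0 → local minimum

Critical points: x = 0 (local maximum); x = 2 (local minimum); x = 3 (local maximum); x = 5 (local minimum)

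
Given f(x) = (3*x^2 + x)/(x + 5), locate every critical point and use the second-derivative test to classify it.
f'(x) = (3*x^2 + 30*x + 5)/(x^2 + 10*x + 25)

Solve f'(x) = 0:
  f'(x) = (3*x^2 + 30*x + 5)/(x + 5)^2; the denominator is positive wherever f is defined, so f'(x) = 0 ⇔ 3*x^2 + 30*x + 5 = 0.
  3*x^2 + 30*x + 5 = 0 has no rational roots; quadratic formula: x = (-30 ± √840)/6.
  ⇒ x = -5 - sqrt(210)/3 ≈ -9.8305, -5 + sqrt(210)/3 ≈ -0.1695

f''(x) = 140/(x^3 + 15*x^2 + 75*x + 125)
Second-derivative test at each critical point:
  f''(-9.8305) = -1.2421 < 0 → local maximum
  f''(-0.1695) = 1.2421 > 0 → local minimum

Critical points: x = -5 - sqrt(210)/3 ≈ -9.8305 (local maximum); x = -5 + sqrt(210)/3 ≈ -0.1695 (local minimum)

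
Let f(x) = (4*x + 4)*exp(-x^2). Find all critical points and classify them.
f'(x) = 4*(-2*x*(x + 1) + 1)*exp(-x^2)

Solve f'(x) = 0:
  f'(x) = (-8*x^2 - 8*x + 4)·exp(-x^2) and exp(-x^2) > 0 for every x, so f'(x) = 0 ⇔ -8*x^2 - 8*x + 4 = 0.
  Factor: -8*x^2 - 8*x + 4 = -4*(2*x^2 + 2*x - 1); 2*x^2 + 2*x - 1 = 0 has no rational roots; quadratic formula: x = (-2 ± √12)/4.
  ⇒ x = -sqrt(3)/2 - 1/2 ≈ -1.3660, -1/2 + sqrt(3)/2 ≈ 0.3660

f''(x) = 8*(2*x^2*(x + 1) - 3*x - 1)*exp(-x^2)
Second-derivative test at each critical point:
  f''(-1.3660) = 2.1441 > 0 → local minimum
  f''(0.3660) = -12.1190 < 0 → local maximum

Critical points: x = -sqrt(3)/2 - 1/2 ≈ -1.3660 (local minimum); x = -1/2 + sqrt(3)/2 ≈ 0.3660 (local maximum)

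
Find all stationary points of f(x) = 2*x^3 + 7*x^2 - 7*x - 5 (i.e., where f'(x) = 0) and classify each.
f'(x) = 6*x^2 + 14*x - 7

Solve f'(x) = 0:
  6*x^2 + 14*x - 7 = 0 has no rational roots; quadratic formula: x = (-14 ± √364)/12.
  ⇒ x = -sqrt(91)/6 - 7/6 ≈ -2.7566, -7/6 + sqrt(91)/6 ≈ 0.4232

f''(x) = 12*x + 14
Second-derivative test at each critical point:
  f''(-2.7566) = -19.0788 < 0 → local maximum
  f''(0.4232) = 19.0788 > 0 → local minimum

Critical points: x = -sqrt(91)/6 - 7/6 ≈ -2.7566 (local maximum); x = -7/6 + sqrt(91)/6 ≈ 0.4232 (local minimum)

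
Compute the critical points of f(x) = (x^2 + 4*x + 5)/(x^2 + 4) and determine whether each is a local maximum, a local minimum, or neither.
f'(x) = 2*(-2*x^2 - x + 8)/(x^4 + 8*x^2 + 16)

Solve f'(x) = 0:
  f'(x) = -2*(2*x^2 + x - 8)/(x^2 + 4)^2; the denominator is positive wherever f is defined, so f'(x) = 0 ⇔ -4*x^2 - 2*x + 16 = 0.
  Factor: -4*x^2 - 2*x + 16 = -2*(2*x^2 + x - 8); 2*x^2 + x - 8 = 0 has no rational roots; quadratic formula: x = (-1 ± √65)/4.
  ⇒ x = -sqrt(65)/4 - 1/4 ≈ -2.2656, -1/4 + sqrt(65)/4 ≈ 1.7656

f''(x) = 2*(4*x^3 + 3*x^2 - 48*x - 4)/(x^6 + 12*x^4 + 48*x^2 + 64)
Second-derivative test at each critical point:
  f''(-2.2656) = 0.1933 > 0 → local minimum
  f''(1.7656) = -0.3183 < 0 → local maximum

Critical points: x = -sqrt(65)/4 - 1/4 ≈ -2.2656 (local minimum); x = -1/4 + sqrt(65)/4 ≈ 1.7656 (local maximum)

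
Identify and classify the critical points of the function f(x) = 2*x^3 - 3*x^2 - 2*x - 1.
f'(x) = 6*x^2 - 6*x - 2

Solve f'(x) = 0:
  Factor: 6*x^2 - 6*x - 2 = 2*(3*x^2 - 3*x - 1); 3*x^2 - 3*x - 1 = 0 has no rational roots; quadratic formula: x = (3 ± √21)/6.
  ⇒ x = 1/2 - sqrt(21)/6 ≈ -0.2638, 1/2 + sqrt(21)/6 ≈ 1.2638

f''(x) = 12*x - 6
Second-derivative test at each critical point:
  f''(-0.2638) = -9.1652 < 0 → local maximum
  f''(1.2638) = 9.1652 > 0 → local minimum

Critical points: x = 1/2 - sqrt(21)/6 ≈ -0.2638 (local maximum); x = 1/2 + sqrt(21)/6 ≈ 1.2638 (local minimum)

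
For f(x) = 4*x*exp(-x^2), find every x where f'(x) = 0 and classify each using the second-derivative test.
f'(x) = 4*(1 - 2*x^2)*exp(-x^2)

Solve f'(x) = 0:
  f'(x) = (4 - 8*x^2)·exp(-x^2) and exp(-x^2) > 0 for every x, so f'(x) = 0 ⇔ 4 - 8*x^2 = 0.
  Factor: 4 - 8*x^2 = -4*(2*x^2 - 1); 2*x^2 - 1 = 0 has no rational roots; quadratic formula: x = (0 ± √8)/4.
  ⇒ x = -sqrt(2)/2 ≈ -0.7071, sqrt(2)/2 ≈ 0.7071

f''(x) = (16*x^3 - 24*x)*exp(-x^2)
Second-derivative test at each critical point:
  f''(-0.7071) = 6.8621 > 0 → local minimum
  f''(0.7071) = -6.8621 < 0 → local maximum

Critical points: x = -sqrt(2)/2 ≈ -0.7071 (local minimum); x = sqrt(2)/2 ≈ 0.7071 (local maximum)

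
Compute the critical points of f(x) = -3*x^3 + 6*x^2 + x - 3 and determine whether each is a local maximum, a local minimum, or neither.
f'(x) = -9*x^2 + 12*x + 1

Solve f'(x) = 0:
  9*x^2 - 12*x - 1 = 0 has no rational roots; quadratic formula: x = (12 ± √180)/18.
  ⇒ x = 2/3 - sqrt(5)/3 ≈ -0.0787, 2/3 + sqrt(5)/3 ≈ 1.4120

f''(x) = 12 - 18*x
Second-derivative test at each critical point:
  f''(-0.0787) = 13.4164 > 0 → local minimum
  f''(1.4120) = -13.4164 < 0 → local maximum

Critical points: x = 2/3 - sqrt(5)/3 ≈ -0.0787 (local minimum); x = 2/3 + sqrt(5)/3 ≈ 1.4120 (local maximum)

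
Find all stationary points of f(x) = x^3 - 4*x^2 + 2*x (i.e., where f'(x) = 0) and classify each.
f'(x) = 3*x^2 - 8*x + 2

Solve f'(x) = 0:
  3*x^2 - 8*x + 2 = 0 has no rational roots; quadratic formula: x = (8 ± √40)/6.
  ⇒ x = 4/3 - sqrt(10)/3 ≈ 0.2792, sqrt(10)/3 + 4/3 ≈ 2.3874

f''(x) = 6*x - 8
Second-derivative test at each critical point:
  f''(0.2792) = -6.3246 < 0 → local maximum
  f''(2.3874) = 6.3246 > 0 → local minimum

Critical points: x = 4/3 - sqrt(10)/3 ≈ 0.2792 (local maximum); x = sqrt(10)/3 + 4/3 ≈ 2.3874 (local minimum)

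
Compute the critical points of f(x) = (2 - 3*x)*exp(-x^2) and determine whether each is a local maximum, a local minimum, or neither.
f'(x) = (2*x*(3*x - 2) - 3)*exp(-x^2)

Solve f'(x) = 0:
  f'(x) = (6*x^2 - 4*x - 3)·exp(-x^2) and exp(-x^2) > 0 for every x, so f'(x) = 0 ⇔ 6*x^2 - 4*x - 3 = 0.
  6*x^2 - 4*x - 3 = 0 has no rational roots; quadratic formula: x = (4 ± √88)/12.
  ⇒ x = 1/3 - sqrt(22)/6 ≈ -0.4484, 1/3 + sqrt(22)/6 ≈ 1.1151

f''(x) = 2*(2*x^2*(2 - 3*x) + 9*x - 2)*exp(-x^2)
Second-derivative test at each critical point:
  f''(-0.4484) = -7.6722 < 0 → local maximum
  f''(1.1151) = 2.7055 > 0 → local minimum

Critical points: x = 1/3 - sqrt(22)/6 ≈ -0.4484 (local maximum); x = 1/3 + sqrt(22)/6 ≈ 1.1151 (local minimum)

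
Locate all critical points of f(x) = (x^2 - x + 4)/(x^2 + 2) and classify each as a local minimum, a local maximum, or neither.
f'(x) = (x^2 - 4*x - 2)/(x^4 + 4*x^2 + 4)

Solve f'(x) = 0:
  f'(x) = (x^2 - 4*x - 2)/(x^2 + 2)^2; the denominator is positive wherever f is defined, so f'(x) = 0 ⇔ x^2 - 4*x - 2 = 0.
  x^2 - 4*x - 2 = 0 has no rational roots; quadratic formula: x = (4 ± √24)/2.
  ⇒ x = 2 - sqrt(6) ≈ -0.4495, 2 + sqrt(6) ≈ 4.4495

f''(x) = 2*(-x^3 + 6*x^2 + 6*x - 4)/(x^6 + 6*x^4 + 12*x^2 + 8)
Second-derivative test at each critical point:
  f''(-0.4495) = -1.0103 < 0 → local maximum
  f''(4.4495) = 0.0103 > 0 → local minimum

Critical points: x = 2 - sqrt(6) ≈ -0.4495 (local maximum); x = 2 + sqrt(6) ≈ 4.4495 (local minimum)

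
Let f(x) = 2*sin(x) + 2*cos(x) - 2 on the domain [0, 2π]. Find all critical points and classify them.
f'(x) = 2*sqrt(2)*cos(x + pi/4)

Solve f'(x) = 0 on [0, 2π]:
  f'(x) = 0 ⇔ 2*cos(x) = 2*sin(x) ⇔ tan(x) = 1, i.e. x = arctan(1) + nπ; keep the solutions lying in [0, 2π].
  ⇒ x = pi/4 ≈ 0.7854, 5*pi/4 ≈ 3.9270

f''(x) = -2*sqrt(2)*sin(x + pi/4)
Second-derivative test at each critical point:
  f''(0.7854) = -2.8284 < 0 → local maximum
  f''(3.9270) = 2.8284 > 0 → local minimum

Critical points: x = pi/4 ≈ 0.7854 (local maximum); x = 5*pi/4 ≈ 3.9270 (local minimum)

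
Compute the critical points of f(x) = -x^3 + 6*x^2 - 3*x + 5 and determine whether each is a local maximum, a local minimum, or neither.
f'(x) = -3*x^2 + 12*x - 3

Solve f'(x) = 0:
  Factor: -3*x^2 + 12*x - 3 = -3*(x^2 - 4*x + 1); x^2 - 4*x + 1 = 0 has no rational roots; quadratic formula: x = (4 ± √12)/2.
  ⇒ x = 2 - sqrt(3) ≈ 0.2679, sqrt(3) + 2 ≈ 3.7321

f''(x) = 12 - 6*x
Second-derivative test at each critical point:
  f''(0.2679) = 10.3923 > 0 → local minimum
  f''(3.7321) = -10.3923 < 0 → local maximum

Critical points: x = 2 - sqrt(3) ≈ 0.2679 (local minimum); x = sqrt(3) + 2 ≈ 3.7321 (local maximum)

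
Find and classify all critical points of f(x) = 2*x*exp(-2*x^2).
f'(x) = 2*(1 - 4*x^2)*exp(-2*x^2)

Solve f'(x) = 0:
  f'(x) = (2 - 8*x^2)·exp(-2*x^2) and exp(-2*x^2) > 0 for every x, so f'(x) = 0 ⇔ 2 - 8*x^2 = 0.
  Factor: 2 - 8*x^2 = -2*(2*x - 1)*(2*x + 1) = 0.
  ⇒ x = -1/2, 1/2

f''(x) = (32*x^3 - 24*x)*exp(-2*x^2)
Second-derivative test at each critical point:
  f''(-1/2) = 4.8522 > 0 → local minimum
  f''(1/2) = -4.8522 < 0 → local maximum

Critical points: x = -1/2 (local minimum); x = 1/2 (local maximum)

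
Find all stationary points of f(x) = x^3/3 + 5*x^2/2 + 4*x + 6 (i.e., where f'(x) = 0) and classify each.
f'(x) = x^2 + 5*x + 4

Solve f'(x) = 0:
  Factor: x^2 + 5*x + 4 = (x + 1)*(x + 4) = 0.
  ⇒ x = -4, -1

f''(x) = 2*x + 5
Second-derivative test at each critical point:
  f''(-4) = -3 < 0 → local maximum
  f''(-1) = 3 > 0 → local minimum

Critical points: x = -4 (local maximum); x = -1 (local minimum)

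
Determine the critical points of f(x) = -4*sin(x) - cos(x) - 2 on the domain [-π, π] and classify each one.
f'(x) = sin(x) - 4*cos(x)

Solve f'(x) = 0 on [-π, π]:
  f'(x) = 0 ⇔ -4*cos(x) = -sin(x) ⇔ tan(x) = 4, i.e. x = arctan(4) + nπ; keep the solutions lying in [-π, π].
  ⇒ x = -pi + atan(4) ≈ -1.8158, atan(4) ≈ 1.3258

f''(x) = 4*sin(x) + cos(x)
Second-derivative test at each critical point:
  f''(-1.8158) = -4.1231 < 0 → local maximum
  f''(1.3258) = 4.1231 > 0 → local minimum

Critical points: x = -pi + atan(4) ≈ -1.8158 (local maximum); x = atan(4) ≈ 1.3258 (local minimum)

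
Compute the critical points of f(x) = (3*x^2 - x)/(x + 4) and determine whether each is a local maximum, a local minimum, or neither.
f'(x) = (3*x^2 + 24*x - 4)/(x^2 + 8*x + 16)

Solve f'(x) = 0:
  f'(x) = (3*x^2 + 24*x - 4)/(x + 4)^2; the denominator is positive wherever f is defined, so f'(x) = 0 ⇔ 3*x^2 + 24*x - 4 = 0.
  3*x^2 + 24*x - 4 = 0 has no rational roots; quadratic formula: x = (-24 ± √624)/6.
  ⇒ x = -2*sqrt(39)/3 - 4 ≈ -8.1633, -4 + 2*sqrt(39)/3 ≈ 0.1633

f''(x) = 104/(x^3 + 12*x^2 + 48*x + 64)
Second-derivative test at each critical point:
  f''(-8.1633) = -1.4412 < 0 → local maximum
  f''(0.1633) = 1.4412 > 0 → local minimum

Critical points: x = -2*sqrt(39)/3 - 4 ≈ -8.1633 (local maximum); x = -4 + 2*sqrt(39)/3 ≈ 0.1633 (local minimum)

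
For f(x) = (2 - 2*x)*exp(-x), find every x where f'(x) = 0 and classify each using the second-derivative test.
f'(x) = 2*(x - 2)*exp(-x)

Solve f'(x) = 0:
  f'(x) = (2*x - 4)·exp(-x) and exp(-x) > 0 for every x, so f'(x) = 0 ⇔ 2*x - 4 = 0.
  Factor: 2*x - 4 = 2*(x - 2) = 0.
  ⇒ x = 2

f''(x) = 2*(3 - x)*exp(-x)
Second-derivative test at each critical point:
  f''(2) = 0.2707 > 0 → local minimum

Critical points: x = 2 (local minimum)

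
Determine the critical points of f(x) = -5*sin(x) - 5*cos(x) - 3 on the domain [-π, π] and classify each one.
f'(x) = -5*sqrt(2)*cos(x + pi/4)

Solve f'(x) = 0 on [-π, π]:
  f'(x) = 0 ⇔ -5*cos(x) = -5*sin(x) ⇔ tan(x) = 1, i.e. x = arctan(1) + nπ; keep the solutions lying in [-π, π].
  ⇒ x = -3*pi/4 ≈ -2.3562, pi/4 ≈ 0.7854

f''(x) = 5*sqrt(2)*sin(x + pi/4)
Second-derivative test at each critical point:
  f''(-2.3562) = -7.0711 < 0 → local maximum
  f''(0.7854) = 7.0711 > 0 → local minimum

Critical points: x = -3*pi/4 ≈ -2.3562 (local maximum); x = pi/4 ≈ 0.7854 (local minimum)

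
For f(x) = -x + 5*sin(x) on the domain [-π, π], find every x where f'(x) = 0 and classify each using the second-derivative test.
f'(x) = 5*cos(x) - 1

Solve f'(x) = 0 on [-π, π]:
  f'(x) = 0 ⇔ cos(x) = 1/5, i.e. x = ±arccos(1/5) + 2nπ; keep the solutions lying in [-π, π].
  ⇒ x = -acos(1/5) ≈ -1.3694, acos(1/5) ≈ 1.3694

f''(x) = -5*sin(x)
Second-derivative test at each critical point:
  f''(-1.3694) = 4.8990 > 0 → local minimum
  f''(1.3694) = -4.8990 < 0 → local maximum

Critical points: x = -acos(1/5) ≈ -1.3694 (local minimum); x = acos(1/5) ≈ 1.3694 (local maximum)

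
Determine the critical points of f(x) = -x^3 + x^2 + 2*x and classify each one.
f'(x) = -3*x^2 + 2*x + 2

Solve f'(x) = 0:
  3*x^2 - 2*x - 2 = 0 has no rational roots; quadratic formula: x = (2 ± √28)/6.
  ⇒ x = 1/3 - sqrt(7)/3 ≈ -0.5486, 1/3 + sqrt(7)/3 ≈ 1.2153

f''(x) = 2 - 6*x
Second-derivative test at each critical point:
  f''(-0.5486) = 5.2915 > 0 → local minimum
  f''(1.2153) = -5.2915 < 0 → local maximum

Critical points: x = 1/3 - sqrt(7)/3 ≈ -0.5486 (local minimum); x = 1/3 + sqrt(7)/3 ≈ 1.2153 (local maximum)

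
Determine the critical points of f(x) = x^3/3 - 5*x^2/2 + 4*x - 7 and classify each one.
f'(x) = x^2 - 5*x + 4

Solve f'(x) = 0:
  Factor: x^2 - 5*x + 4 = (x - 4)*(x - 1) = 0.
  ⇒ x = 1, 4

f''(x) = 2*x - 5
Second-derivative test at each critical point:
  f''(1) = -3 < 0 → local maximum
  f''(4) = 3 > 0 → local minimum

Critical points: x = 1 (local maximum); x = 4 (local minimum)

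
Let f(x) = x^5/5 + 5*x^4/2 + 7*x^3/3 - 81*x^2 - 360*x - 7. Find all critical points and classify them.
f'(x) = x^4 + 10*x^3 + 7*x^2 - 162*x - 360

Solve f'(x) = 0:
  Factor: x^4 + 10*x^3 + 7*x^2 - 162*x - 360 = (x - 4)*(x + 3)*(x + 5)*(x + 6) = 0.
  ⇒ x = -6, -5, -3, 4

f''(x) = 4*x^3 + 30*x^2 + 14*x - 162
Second-derivative test at each critical point:
  f''(-6) = -30 < 0 → local maximum
  f''(-5) = 18 > 0 → local minimum
  f''(-3) = -42 < 0 → local maximum
  f''(4) = 630 > 0 → local minimum

Critical points: x = -6 (local maximum); x = -5 (local minimum); x = -3 (local maximum); x = 4 (local minimum)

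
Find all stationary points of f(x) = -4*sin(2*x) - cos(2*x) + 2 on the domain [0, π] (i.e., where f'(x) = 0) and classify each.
f'(x) = 2*sin(2*x) - 8*cos(2*x)

Solve f'(x) = 0 on [0, π]:
  f'(x) = 0 ⇔ -4*cos(2*x) = -sin(2*x) ⇔ tan(2*x) = 4, i.e. 2*x = arctan(4) + nπ; keep the solutions lying in [0, π].
  ⇒ x = atan(4)/2 ≈ 0.6629, atan(4)/2 + pi/2 ≈ 2.2337

f''(x) = 16*sin(2*x) + 4*cos(2*x)
Second-derivative test at each critical point:
  f''(0.6629) = 16.4924 > 0 → local minimum
  f''(2.2337) = -16.4924 < 0 → local maximum

Critical points: x = atan(4)/2 ≈ 0.6629 (local minimum); x = atan(4)/2 + pi/2 ≈ 2.2337 (local maximum)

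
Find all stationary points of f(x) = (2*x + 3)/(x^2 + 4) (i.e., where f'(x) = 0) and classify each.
f'(x) = 2*(-x^2 - 3*x + 4)/(x^4 + 8*x^2 + 16)

Solve f'(x) = 0:
  f'(x) = -2*(x - 1)*(x + 4)/(x^2 + 4)^2; the denominator is positive wherever f is defined, so f'(x) = 0 ⇔ -2*x^2 - 6*x + 8 = 0.
  Factor: -2*x^2 - 6*x + 8 = -2*(x - 1)*(x + 4) = 0.
  ⇒ x = -4, 1

f''(x) = 2*(4*x^2*(2*x + 3) - 3*(2*x + 1)*(x^2 + 4))/(x^2 + 4)^3
Second-derivative test at each critical point:
  f''(-4) = 1/40 > 0 → local minimum
  f''(1) = -2/5 < 0 → local maximum

Critical points: x = -4 (local minimum); x = 1 (local maximum)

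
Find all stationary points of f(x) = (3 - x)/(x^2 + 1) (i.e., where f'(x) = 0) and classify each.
f'(x) = (-x^2 + 2*x*(x - 3) - 1)/(x^2 + 1)^2

Solve f'(x) = 0:
  f'(x) = (x^2 - 6*x - 1)/(x^2 + 1)^2; the denominator is positive wherever f is defined, so f'(x) = 0 ⇔ x^2 - 6*x - 1 = 0.
  x^2 - 6*x - 1 = 0 has no rational roots; quadratic formula: x = (6 ± √40)/2.
  ⇒ x = 3 - sqrt(10) ≈ -0.1623, 3 + sqrt(10) ≈ 6.1623

f''(x) = 2*(4*x^2*(3 - x) + 3*(x - 1)*(x^2 + 1))/(x^2 + 1)^3
Second-derivative test at each critical point:
  f''(-0.1623) = -6.0042 < 0 → local maximum
  f''(6.1623) = 0.0042 > 0 → local minimum

Critical points: x = 3 - sqrt(10) ≈ -0.1623 (local maximum); x = 3 + sqrt(10) ≈ 6.1623 (local minimum)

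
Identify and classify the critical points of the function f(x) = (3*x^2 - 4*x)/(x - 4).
f'(x) = (3*x^2 - 24*x + 16)/(x^2 - 8*x + 16)

Solve f'(x) = 0:
  f'(x) = (3*x^2 - 24*x + 16)/(x - 4)^2; the denominator is positive wherever f is defined, so f'(x) = 0 ⇔ 3*x^2 - 24*x + 16 = 0.
  3*x^2 - 24*x + 16 = 0 has no rational roots; quadratic formula: x = (24 ± √384)/6.
  ⇒ x = 4 - 4*sqrt(6)/3 ≈ 0.7340, 4*sqrt(6)/3 + 4 ≈ 7.2660

f''(x) = 64/(x^3 - 12*x^2 + 48*x - 64)
Second-derivative test at each critical point:
  f''(0.7340) = -1.8371 < 0 → local maximum
  f''(7.2660) = 1.8371 > 0 → local minimum

Critical points: x = 4 - 4*sqrt(6)/3 ≈ 0.7340 (local maximum); x = 4*sqrt(6)/3 + 4 ≈ 7.2660 (local minimum)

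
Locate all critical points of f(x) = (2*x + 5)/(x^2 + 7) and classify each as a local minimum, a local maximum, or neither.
f'(x) = 2*(-x^2 - 5*x + 7)/(x^4 + 14*x^2 + 49)

Solve f'(x) = 0:
  f'(x) = -2*(x^2 + 5*x - 7)/(x^2 + 7)^2; the denominator is positive wherever f is defined, so f'(x) = 0 ⇔ -2*x^2 - 10*x + 14 = 0.
  Factor: -2*x^2 - 10*x + 14 = -2*(x^2 + 5*x - 7); x^2 + 5*x - 7 = 0 has no rational roots; quadratic formula: x = (-5 ± √53)/2.
  ⇒ x = -sqrt(53)/2 - 5/2 ≈ -6.1401, -5/2 + sqrt(53)/2 ≈ 1.1401

f''(x) = 2*(4*x^2*(2*x + 5) - (6*x + 5)*(x^2 + 7))/(x^2 + 7)^3
Second-derivative test at each critical point:
  f''(-6.1401) = 0.0073 > 0 → local minimum
  f''(1.1401) = -0.2114 < 0 → local maximum

Critical points: x = -sqrt(53)/2 - 5/2 ≈ -6.1401 (local minimum); x = -5/2 + sqrt(53)/2 ≈ 1.1401 (local maximum)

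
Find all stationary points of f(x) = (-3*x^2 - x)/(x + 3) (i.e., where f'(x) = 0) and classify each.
f'(x) = 3*(-x^2 - 6*x - 1)/(x^2 + 6*x + 9)

Solve f'(x) = 0:
  f'(x) = -3*(x^2 + 6*x + 1)/(x + 3)^2; the denominator is positive wherever f is defined, so f'(x) = 0 ⇔ -3*x^2 - 18*x - 3 = 0.
  Factor: -3*x^2 - 18*x - 3 = -3*(x^2 + 6*x + 1); x^2 + 6*x + 1 = 0 has no rational roots; quadratic formula: x = (-6 ± √32)/2.
  ⇒ x = -3 - 2*sqrt(2) ≈ -5.8284, -3 + 2*sqrt(2) ≈ -0.1716

f''(x) = -48/(x^3 + 9*x^2 + 27*x + 27)
Second-derivative test at each critical point:
  f''(-5.8284) = 2.1213 > 0 → local minimum
  f''(-0.1716) = -2.1213 < 0 → local maximum

Critical points: x = -3 - 2*sqrt(2) ≈ -5.8284 (local minimum); x = -3 + 2*sqrt(2) ≈ -0.1716 (local maximum)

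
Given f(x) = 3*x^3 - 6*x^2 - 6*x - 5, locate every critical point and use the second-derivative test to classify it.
f'(x) = 9*x^2 - 12*x - 6

Solve f'(x) = 0:
  Factor: 9*x^2 - 12*x - 6 = 3*(3*x^2 - 4*x - 2); 3*x^2 - 4*x - 2 = 0 has no rational roots; quadratic formula: x = (4 ± √40)/6.
  ⇒ x = 2/3 - sqrt(10)/3 ≈ -0.3874, 2/3 + sqrt(10)/3 ≈ 1.7208

f''(x) = 18*x - 12
Second-derivative test at each critical point:
  f''(-0.3874) = -18.9737 < 0 → local maximum
  f''(1.7208) = 18.9737 > 0 → local minimum

Critical points: x = 2/3 - sqrt(10)/3 ≈ -0.3874 (local maximum); x = 2/3 + sqrt(10)/3 ≈ 1.7208 (local minimum)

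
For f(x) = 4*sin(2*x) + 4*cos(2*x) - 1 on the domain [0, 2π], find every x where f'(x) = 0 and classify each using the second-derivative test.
f'(x) = 8*sqrt(2)*cos(2*x + pi/4)

Solve f'(x) = 0 on [0, 2π]:
  f'(x) = 0 ⇔ 4*cos(2*x) = 4*sin(2*x) ⇔ tan(2*x) = 1, i.e. 2*x = arctan(1) + nπ; keep the solutions lying in [0, 2π].
  ⇒ x = pi/8 ≈ 0.3927, 5*pi/8 ≈ 1.9635, 9*pi/8 ≈ 3.5343, 13*pi/8 ≈ 5.1051

f''(x) = -16*sqrt(2)*sin(2*x + pi/4)
Second-derivative test at each critical point:
  f''(0.3927) = -22.6274 < 0 → local maximum
  f''(1.9635) = 22.6274 > 0 → local minimum
  f''(3.5343) = -22.6274 < 0 → local maximum
  f''(5.1051) = 22.6274 > 0 → local minimum

Critical points: x = pi/8 ≈ 0.3927 (local maximum); x = 5*pi/8 ≈ 1.9635 (local minimum); x = 9*pi/8 ≈ 3.5343 (local maximum); x = 13*pi/8 ≈ 5.1051 (local minimum)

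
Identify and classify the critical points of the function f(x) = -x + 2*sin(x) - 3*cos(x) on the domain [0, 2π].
f'(x) = 3*sin(x) + 2*cos(x) - 1

Solve f'(x) = 0 on [0, 2π]:
  f'(x) = 0 ⇔ 3*sin(x) + 2*cos(x) = 1. Write the left side as R·cos(x + φ) with R = √(2² + (-3)²) = sqrt(13), cos φ = 2*sqrt(13)/13, sin φ = -3*sqrt(13)/13; then cos(x + φ) = sqrt(13)/13. Solve for x and keep the solutions lying in [0, 2π].
  ⇒ x = atan((3 + 4*sqrt(3))/(2 - 6*sqrt(3))) + pi ≈ 2.2726, atan((3 - 4*sqrt(3))/(2 + 6*sqrt(3))) + 2*pi ≈ 5.9762

f''(x) = -2*sin(x) + 3*cos(x)
Second-derivative test at each critical point:
  f''(2.2726) = -3.4641 < 0 → local maximum
  f''(5.9762) = 3.4641 > 0 → local minimum

Critical points: x = atan((3 + 4*sqrt(3))/(2 - 6*sqrt(3))) + pi ≈ 2.2726 (local maximum); x = atan((3 - 4*sqrt(3))/(2 + 6*sqrt(3))) + 2*pi ≈ 5.9762 (local minimum)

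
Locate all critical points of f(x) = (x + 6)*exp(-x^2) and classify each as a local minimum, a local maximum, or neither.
f'(x) = (-2*x*(x + 6) + 1)*exp(-x^2)

Solve f'(x) = 0:
  f'(x) = (-2*x^2 - 12*x + 1)·exp(-x^2) and exp(-x^2) > 0 for every x, so f'(x) = 0 ⇔ -2*x^2 - 12*x + 1 = 0.
  2*x^2 + 12*x - 1 = 0 has no rational roots; quadratic formula: x = (-12 ± √152)/4.
  ⇒ x = -sqrt(38)/2 - 3 ≈ -6.0822, -3 + sqrt(38)/2 ≈ 0.0822

f''(x) = 2*(2*x^2*(x + 6) - 3*x - 6)*exp(-x^2)
Second-derivative test at each critical point:
  f''(-6.0822) = 1.059e-15 > 0 → local minimum
  f''(0.0822) = -12.2458 < 0 → local maximum

Critical points: x = -sqrt(38)/2 - 3 ≈ -6.0822 (local minimum); x = -3 + sqrt(38)/2 ≈ 0.0822 (local maximum)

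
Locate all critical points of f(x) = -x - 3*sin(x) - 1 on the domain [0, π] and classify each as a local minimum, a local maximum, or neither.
f'(x) = -3*cos(x) - 1

Solve f'(x) = 0 on [0, π]:
  f'(x) = 0 ⇔ cos(x) = -1/3, i.e. x = ±arccos(-1/3) + 2nπ; keep the solutions lying in [0, π].
  ⇒ x = acos(-1/3) ≈ 1.9106

f''(x) = 3*sin(x)
Second-derivative test at each critical point:
  f''(1.9106) = 2.8284 > 0 → local minimum

Critical points: x = acos(-1/3) ≈ 1.9106 (local minimum)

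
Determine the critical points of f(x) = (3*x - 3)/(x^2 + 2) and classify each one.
f'(x) = 3*(x^2 - 2*x*(x - 1) + 2)/(x^2 + 2)^2

Solve f'(x) = 0:
  f'(x) = -3*(x^2 - 2*x - 2)/(x^2 + 2)^2; the denominator is positive wherever f is defined, so f'(x) = 0 ⇔ -3*x^2 + 6*x + 6 = 0.
  Factor: -3*x^2 + 6*x + 6 = -3*(x^2 - 2*x - 2); x^2 - 2*x - 2 = 0 has no rational roots; quadratic formula: x = (2 ± √12)/2.
  ⇒ x = 1 - sqrt(3) ≈ -0.7321, 1 + sqrt(3) ≈ 2.7321

f''(x) = 6*(4*x^2*(x - 1) + (1 - 3*x)*(x^2 + 2))/(x^2 + 2)^3
Second-derivative test at each critical point:
  f''(-0.7321) = 1.6160 > 0 → local minimum
  f''(2.7321) = -0.1160 < 0 → local maximum

Critical points: x = 1 - sqrt(3) ≈ -0.7321 (local minimum); x = 1 + sqrt(3) ≈ 2.7321 (local maximum)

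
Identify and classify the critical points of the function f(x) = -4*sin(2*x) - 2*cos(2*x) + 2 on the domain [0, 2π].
f'(x) = 4*sin(2*x) - 8*cos(2*x)

Solve f'(x) = 0 on [0, 2π]:
  f'(x) = 0 ⇔ -4*cos(2*x) = -2*sin(2*x) ⇔ tan(2*x) = 2, i.e. 2*x = arctan(2) + nπ; keep the solutions lying in [0, 2π].
  ⇒ x = atan(2)/2 ≈ 0.5536, atan(2)/2 + pi/2 ≈ 2.1244, atan(2)/2 + pi ≈ 3.6952, atan(2)/2 + 3*pi/2 ≈ 5.2660

f''(x) = 16*sin(2*x) + 8*cos(2*x)
Second-derivative test at each critical point:
  f''(0.5536) = 17.8885 > 0 → local minimum
  f''(2.1244) = -17.8885 < 0 → local maximum
  f''(3.6952) = 17.8885 > 0 → local minimum
  f''(5.2660) = -17.8885 < 0 → local maximum

Critical points: x = atan(2)/2 ≈ 0.5536 (local minimum); x = atan(2)/2 + pi/2 ≈ 2.1244 (local maximum); x = atan(2)/2 + pi ≈ 3.6952 (local minimum); x = atan(2)/2 + 3*pi/2 ≈ 5.2660 (local maximum)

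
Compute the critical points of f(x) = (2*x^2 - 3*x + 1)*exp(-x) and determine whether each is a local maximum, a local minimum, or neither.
f'(x) = (-2*x^2 + 7*x - 4)*exp(-x)

Solve f'(x) = 0:
  f'(x) = (-2*x^2 + 7*x - 4)·exp(-x) and exp(-x) > 0 for every x, so f'(x) = 0 ⇔ -2*x^2 + 7*x - 4 = 0.
  2*x^2 - 7*x + 4 = 0 has no rational roots; quadratic formula: x = (7 ± √17)/4.
  ⇒ x = 7/4 - sqrt(17)/4 ≈ 0.7192, sqrt(17)/4 + 7/4 ≈ 2.7808

f''(x) = (2*x^2 - 11*x + 11)*exp(-x)
Second-derivative test at each critical point:
  f''(0.7192) = 2.0085 > 0 → local minimum
  f''(2.7808) = -0.2556 < 0 → local maximum

Critical points: x = 7/4 - sqrt(17)/4 ≈ 0.7192 (local minimum); x = sqrt(17)/4 + 7/4 ≈ 2.7808 (local maximum)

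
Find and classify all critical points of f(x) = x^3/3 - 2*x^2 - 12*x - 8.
f'(x) = x^2 - 4*x - 12

Solve f'(x) = 0:
  Factor: x^2 - 4*x - 12 = (x - 6)*(x + 2) = 0.
  ⇒ x = -2, 6

f''(x) = 2*x - 4
Second-derivative test at each critical point:
  f''(-2) = -8 < 0 → local maximum
  f''(6) = 8 > 0 → local minimum

Critical points: x = -2 (local maximum); x = 6 (local minimum)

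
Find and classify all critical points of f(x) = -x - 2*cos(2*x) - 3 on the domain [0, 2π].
f'(x) = 4*sin(2*x) - 1

Solve f'(x) = 0 on [0, 2π]:
  f'(x) = 0 ⇔ sin(2*x) = 1/4, i.e. 2*x = arcsin(1/4) + 2nπ or 2*x = π − arcsin(1/4) + 2nπ; keep the solutions lying in [0, 2π].
  ⇒ x = asin(1/4)/2 ≈ 0.1263, -asin(1/4)/2 + pi/2 ≈ 1.4445, asin(1/4)/2 + pi ≈ 3.2679, -asin(1/4)/2 + 3*pi/2 ≈ 4.5860

f''(x) = 8*cos(2*x)
Second-derivative test at each critical point:
  f''(0.1263) = 7.7460 > 0 → local minimum
  f''(1.4445) = -7.7460 < 0 → local maximum
  f''(3.2679) = 7.7460 > 0 → local minimum
  f''(4.5860) = -7.7460 < 0 → local maximum

Critical points: x = asin(1/4)/2 ≈ 0.1263 (local minimum); x = -asin(1/4)/2 + pi/2 ≈ 1.4445 (local maximum); x = asin(1/4)/2 + pi ≈ 3.2679 (local minimum); x = -asin(1/4)/2 + 3*pi/2 ≈ 4.5860 (local maximum)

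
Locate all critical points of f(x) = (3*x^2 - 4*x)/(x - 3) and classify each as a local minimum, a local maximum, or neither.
f'(x) = 3*(x^2 - 6*x + 4)/(x^2 - 6*x + 9)

Solve f'(x) = 0:
  f'(x) = 3*(x^2 - 6*x + 4)/(x - 3)^2; the denominator is positive wherever f is defined, so f'(x) = 0 ⇔ 3*x^2 - 18*x + 12 = 0.
  Factor: 3*x^2 - 18*x + 12 = 3*(x^2 - 6*x + 4); x^2 - 6*x + 4 = 0 has no rational roots; quadratic formula: x = (6 ± √20)/2.
  ⇒ x = 3 - sqrt(5) ≈ 0.7639, sqrt(5) + 3 ≈ 5.2361

f''(x) = 30/(x^3 - 9*x^2 + 27*x - 27)
Second-derivative test at each critical point:
  f''(0.7639) = -2.6833 < 0 → local maximum
  f''(5.2361) = 2.6833 > 0 → local minimum

Critical points: x = 3 - sqrt(5) ≈ 0.7639 (local maximum); x = sqrt(5) + 3 ≈ 5.2361 (local minimum)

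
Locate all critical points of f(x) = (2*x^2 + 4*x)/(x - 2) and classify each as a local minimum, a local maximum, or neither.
f'(x) = 2*(x^2 - 4*x - 4)/(x^2 - 4*x + 4)

Solve f'(x) = 0:
  f'(x) = 2*(x^2 - 4*x - 4)/(x - 2)^2; the denominator is positive wherever f is defined, so f'(x) = 0 ⇔ 2*x^2 - 8*x - 8 = 0.
  Factor: 2*x^2 - 8*x - 8 = 2*(x^2 - 4*x - 4); x^2 - 4*x - 4 = 0 has no rational roots; quadratic formula: x = (4 ± √32)/2.
  ⇒ x = 2 - 2*sqrt(2) ≈ -0.8284, 2 + 2*sqrt(2) ≈ 4.8284

f''(x) = 32/(x^3 - 6*x^2 + 12*x - 8)
Second-derivative test at each critical point:
  f''(-0.8284) = -1.4142 < 0 → local maximum
  f''(4.8284) = 1.4142 > 0 → local minimum

Critical points: x = 2 - 2*sqrt(2) ≈ -0.8284 (local maximum); x = 2 + 2*sqrt(2) ≈ 4.8284 (local minimum)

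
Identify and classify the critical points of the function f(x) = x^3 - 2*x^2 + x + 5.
f'(x) = 3*x^2 - 4*x + 1

Solve f'(x) = 0:
  Factor: 3*x^2 - 4*x + 1 = (x - 1)*(3*x - 1) = 0.
  ⇒ x = 1/3, 1

f''(x) = 6*x - 4
Second-derivative test at each critical point:
  f''(1/3) = -2 < 0 → local maximum
  f''(1) = 2 > 0 → local minimum

Critical points: x = 1/3 (local maximum); x = 1 (local minimum)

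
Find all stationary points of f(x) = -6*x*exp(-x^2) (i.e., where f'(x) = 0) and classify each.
f'(x) = 6*(2*x^2 - 1)*exp(-x^2)

Solve f'(x) = 0:
  f'(x) = (12*x^2 - 6)·exp(-x^2) and exp(-x^2) > 0 for every x, so f'(x) = 0 ⇔ 12*x^2 - 6 = 0.
  Factor: 12*x^2 - 6 = 6*(2*x^2 - 1); 2*x^2 - 1 = 0 has no rational roots; quadratic formula: x = (0 ± √8)/4.
  ⇒ x = -sqrt(2)/2 ≈ -0.7071, sqrt(2)/2 ≈ 0.7071

f''(x) = (-24*x^3 + 36*x)*exp(-x^2)
Second-derivative test at each critical point:
  f''(-0.7071) = -10.2932 < 0 → local maximum
  f''(0.7071) = 10.2932 > 0 → local minimum

Critical points: x = -sqrt(2)/2 ≈ -0.7071 (local maximum); x = sqrt(2)/2 ≈ 0.7071 (local minimum)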